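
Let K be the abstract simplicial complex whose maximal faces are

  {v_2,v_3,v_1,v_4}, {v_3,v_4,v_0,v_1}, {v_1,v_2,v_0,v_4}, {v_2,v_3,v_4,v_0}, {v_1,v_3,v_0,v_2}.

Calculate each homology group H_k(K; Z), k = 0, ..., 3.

H_0 ≅ Z,  H_1 = 0,  H_2 = 0,  H_3 ≅ Z.

K has 5 vertices, 10 edges, 10 triangles, 5 3-simplices.
rank ∂_0 = 0, rank ∂_1 = 4 ⇒ b_0 = 5 − 0 − 4 = 1; all invariant factors of ∂_1 are 1 so no torsion. So H_0 = Z.
rank ∂_1 = 4, rank ∂_2 = 6 ⇒ b_1 = 10 − 4 − 6 = 0; all invariant factors of ∂_2 are 1 so no torsion. So H_1 = 0.
rank ∂_2 = 6, rank ∂_3 = 4 ⇒ b_2 = 10 − 6 − 4 = 0; all invariant factors of ∂_3 are 1 so no torsion. So H_2 = 0.
rank ∂_3 = 4, rank ∂_4 = 0 ⇒ b_3 = 5 − 4 − 0 = 1. So H_3 = Z.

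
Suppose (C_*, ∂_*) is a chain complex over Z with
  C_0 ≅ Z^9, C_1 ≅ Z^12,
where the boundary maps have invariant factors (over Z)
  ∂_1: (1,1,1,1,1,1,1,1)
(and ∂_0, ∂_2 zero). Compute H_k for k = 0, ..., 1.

H_0: b_0 = 9 − 0 − 8 = 1; torsion from ∂_1 factors > 1: none. So H_0 ≅ Z.
H_1: b_1 = 12 − 8 − 0 = 4; torsion from ∂_2 factors > 1: none. So H_1 ≅ Z^4.

H_0 ≅ Z,  H_1 ≅ Z^4.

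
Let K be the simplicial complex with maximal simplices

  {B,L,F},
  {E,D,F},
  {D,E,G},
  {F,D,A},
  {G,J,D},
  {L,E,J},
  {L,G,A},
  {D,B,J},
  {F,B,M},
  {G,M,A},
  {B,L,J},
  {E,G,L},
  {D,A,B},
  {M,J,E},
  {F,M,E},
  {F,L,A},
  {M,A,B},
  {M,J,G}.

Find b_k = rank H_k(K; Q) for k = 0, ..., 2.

b_0 = 1, b_1 = 1, b_2 = 0.

Take the total order A < B < D < E < F < G < J < L < M on the vertex set. Then K (dimension 2) consists of the simplices:

  0-simplices (9): A, B, D, E, F, G, J, L, M
  1-simplices (27): AB, AD, AF, AG, AL, AM, BD, BF, BJ, BL, BM, DE, DF, DG, DJ, EF, EG, EJ, EL, EM, FL, FM, GJ, GL, GM, JL, JM
  2-simplices (18): ABD, ABM, ADF, AFL, AGL, AGM, BDJ, BFL, BFM, BJL, DEF, DEG, DGJ, EFM, EGL, EJL, EJM, GJM

so the chain groups are C_0 ≅ Z^9, C_1 ≅ Z^27, C_2 ≅ Z^18.

∂_1: C_1 → C_0 is given by ∂[p,q] = [q] − [p].
The 9×27 boundary matrix has rank 8 and Smith normal form diag(1,1,1,1,1,1,1,1).

The boundary map ∂_2: C_2 → C_1 sends each 2-simplex [p,q,r] to [q,r] − [p,r] + [p,q]. For instance
  ∂EGL = GL − EL + EG,
  ∂AGL = GL − AL + AG.
This gives a 27×18 integer matrix of rank 18; reducing to Smith normal form yields diagonal entries (1,1,1,1,1,1,1,1,1,1,1,1,1,1,1,1,1,2).

Reading off H_k = ker ∂_k / im ∂_{k+1}:

  H_0: rank C_0 − rank ∂_1 = 9 − 8 = 1, and the invariant factors of ∂_1 are all 1, so H_0 = Z.
  H_1: rank ker ∂_1 − rank ∂_2 = (27 − 8) − 18 = 1, and ∂_2 has invariant factor 2 > 1, so H_1 = Z × Z/2.
  H_2: rank ker ∂_2 − rank ∂_3 = (18 − 18) − 0 = 0, and there is no ∂_3, so H_2 = 0.

Hence the Betti numbers are b_0 = 1, b_1 = 1, b_2 = 0.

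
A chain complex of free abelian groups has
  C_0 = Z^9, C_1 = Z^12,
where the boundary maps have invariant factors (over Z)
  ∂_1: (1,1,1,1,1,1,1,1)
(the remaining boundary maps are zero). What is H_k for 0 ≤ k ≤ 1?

H_0 = Z,  H_1 = Z^4.

H_0: b_0 = 9 − 0 − 8 = 1; torsion from ∂_1 factors > 1: none. So H_0 = Z.
H_1: b_1 = 12 − 8 − 0 = 4; torsion from ∂_2 factors > 1: none. So H_1 = Z^4.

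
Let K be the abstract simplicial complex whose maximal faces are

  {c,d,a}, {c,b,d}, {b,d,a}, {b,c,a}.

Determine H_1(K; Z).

H_1 = 0.

Fix the vertex order a < b < c < d and write every simplex with vertices in increasing order. Then dim K = 2 and the simplices of K are:

  0-simplices (4): a, b, c, d
  1-simplices (6): ab, ac, ad, bc, bd, cd
  2-simplices (4): abc, abd, acd, bcd

Hence C_0 ≅ Z^4, C_1 ≅ Z^6, C_2 ≅ Z^4.

The boundary map ∂_1: C_1 → C_0 sends each edge [p,q] (with p < q) to q − p.
This gives a 4×6 integer matrix of rank 3; reducing to Smith normal form yields diagonal entries (1,1,1).

∂_2: C_2 → C_1 maps a triangle to the signed sum of its edges. For instance
  ∂abd = bd − ad + ab,
  ∂abc = bc − ac + ab.
The resulting 6×4 matrix has rank 3, and its Smith normal form has invariant factors (1,1,1).

From H_k ≅ ker(∂_k) / im(∂_{k+1}) we obtain:

  H_1: rank ker ∂_1 − rank ∂_2 = (6 − 3) − 3 = 0, and the invariant factors of ∂_2 are all 1, so H_1 ≅ 0.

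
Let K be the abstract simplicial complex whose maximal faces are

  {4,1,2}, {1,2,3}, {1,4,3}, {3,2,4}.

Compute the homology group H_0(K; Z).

H_0 = Z.

K has 4 vertices, 6 edges, 4 triangles.
rank ∂_0 = 0, rank ∂_1 = 3 ⇒ b_0 = 4 − 0 − 3 = 1; all invariant factors of ∂_1 are 1 so no torsion. So H_0 ≅ Z.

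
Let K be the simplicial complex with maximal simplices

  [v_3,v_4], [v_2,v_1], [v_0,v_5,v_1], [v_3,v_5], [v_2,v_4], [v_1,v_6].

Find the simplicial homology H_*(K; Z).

Fix the vertex order v_0 < v_1 < v_2 < v_3 < v_4 < v_5 < v_6 and write every simplex with vertices in increasing order. Then dim K = 2 and the simplices of K are:

  0-simplices (7): [v_0], [v_1], [v_2], [v_3], [v_4], [v_5], [v_6]
  1-simplices (8): [v_0,v_1], [v_0,v_5], [v_1,v_2], [v_1,v_5], [v_1,v_6], [v_2,v_4], [v_3,v_4], [v_3,v_5]
  2-simplices (1): [v_0,v_1,v_5]

Hence C_0 ≅ Z^7, C_1 ≅ Z^8, C_2 ≅ Z^1.

∂_1: C_1 → C_0 maps an edge to its endpoints' difference, ∂[p,q] = q − p. For instance
  ∂[v_1,v_6] = [v_6] − [v_1].
This gives a 7×8 integer matrix of rank 6; reducing to Smith normal form yields diagonal entries (1,1,1,1,1,1).

The boundary map ∂_2: C_2 → C_1 maps a triangle to the signed sum of its edges. For instance
  ∂[v_0,v_1,v_5] = [v_1,v_5] − [v_0,v_5] + [v_0,v_1].
As a 8×1 matrix over Z this has rank 1, with invariant factors (1).

Now H_k = ker ∂_k / im ∂_{k+1}, so:

  H_0: rank C_0 − rank ∂_1 = 7 − 6 = 1, and the invariant factors of ∂_1 are all 1, so H_0 = Z.
  H_1: rank ker ∂_1 − rank ∂_2 = (8 − 6) − 1 = 1, and the invariant factors of ∂_2 are all 1, so H_1 = Z.
  H_2: rank ker ∂_2 − rank ∂_3 = (1 − 1) − 0 = 0, and there is no ∂_3, so H_2 = 0.

As a check, the Euler characteristic is 7 − 8 + 1 = 0, which agrees with 1 − 1 + 0 = 0.

H_0 = Z,  H_1 = Z,  H_2 = 0.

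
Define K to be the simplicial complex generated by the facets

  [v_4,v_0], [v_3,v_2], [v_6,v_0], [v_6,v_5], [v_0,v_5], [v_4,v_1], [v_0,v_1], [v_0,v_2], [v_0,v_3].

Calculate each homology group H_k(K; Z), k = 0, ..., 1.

H_0 = Z,  H_1 = Z^3.

Fix the vertex order v_0 < v_1 < v_2 < v_3 < v_4 < v_5 < v_6 and write every simplex with vertices in increasing order. Then dim K = 1 and the simplices of K are:

  0-simplices (7): [v_0], [v_1], [v_2], [v_3], [v_4], [v_5], [v_6]
  1-simplices (9): [v_0,v_1], [v_0,v_2], [v_0,v_3], [v_0,v_4], [v_0,v_5], [v_0,v_6], [v_1,v_4], [v_2,v_3], [v_5,v_6]

Hence C_0 ≅ Z^7, C_1 ≅ Z^9.

∂_1: C_1 → C_0 maps an edge to its endpoints' difference, ∂[p,q] = q − p.
As a 7×9 matrix over Z this has rank 6, with invariant factors (1,1,1,1,1,1).

From H_k ≅ ker(∂_k) / im(∂_{k+1}) we obtain:

  H_0: rank C_0 − rank ∂_1 = 7 − 6 = 1, and the invariant factors of ∂_1 are all 1, so H_0 = Z.
  H_1: rank ker ∂_1 − rank ∂_2 = (9 − 6) − 0 = 3, and there is no ∂_2, so H_1 = Z^3.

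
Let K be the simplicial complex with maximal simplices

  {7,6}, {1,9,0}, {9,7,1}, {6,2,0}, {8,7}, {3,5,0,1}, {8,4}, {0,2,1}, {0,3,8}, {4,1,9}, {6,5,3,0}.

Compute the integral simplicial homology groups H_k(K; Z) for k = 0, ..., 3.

H_0 = Z,  H_1 = Z^3,  H_2 = 0,  H_3 = 0.

Order the vertices as 0 < 1 < 2 < 3 < 4 < 5 < 6 < 7 < 8 < 9. Listing each simplex with vertices in this order, K has dimension 3 with simplices:

  0-simplices (10): [0], [1], [2], [3], [4], [5], [6], [7], [8], [9]
  1-simplices (23): [0,1], [0,2], [0,3], [0,5], [0,6], [0,8], [0,9], [1,2], [1,3], [1,4], [1,5], [1,7], [1,9], [2,6], [3,5], [3,6], [3,8], [4,8], [4,9], [5,6], [6,7], [7,8], [7,9]
  2-simplices (13): [0,1,2], [0,1,3], [0,1,5], [0,1,9], [0,2,6], [0,3,5], [0,3,6], [0,3,8], [0,5,6], [1,3,5], [1,4,9], [1,7,9], [3,5,6]
  3-simplices (2): [0,1,3,5], [0,3,5,6]

so the chain groups are C_0 ≅ Z^10, C_1 ≅ Z^23, C_2 ≅ Z^13, C_3 ≅ Z^2.

Boundary ∂_1: C_1 → C_0 is given by ∂[p,q] = [q] − [p]. For instance
  ∂[0,9] = [9] − [0].
The 10×23 boundary matrix has rank 9 and Smith normal form diag(1,1,1,1,1,1,1,1,1).

∂_2: C_2 → C_1 acts by ∂[p,q,r] = [q,r] − [p,r] + [p,q]. For instance
  ∂[1,3,5] = [3,5] − [1,5] + [1,3],
  ∂[0,3,6] = [3,6] − [0,6] + [0,3].
This gives a 23×13 integer matrix of rank 11; reducing to Smith normal form yields diagonal entries (1,1,1,1,1,1,1,1,1,1,1).

The boundary map ∂_3: C_3 → C_2 sends each 3-simplex σ to the alternating sum Σ_i (−1)^i (σ with its i-th vertex removed). For instance
  ∂[0,3,5,6] = [3,5,6] − [0,5,6] + [0,3,6] − [0,3,5],
  ∂[0,1,3,5] = [1,3,5] − [0,3,5] + [0,1,5] − [0,1,3].
The resulting 13×2 matrix has rank 2, and its Smith normal form has invariant factors (1,1).

From H_k ≅ ker(∂_k) / im(∂_{k+1}) we obtain:

  H_0: rank C_0 − rank ∂_1 = 10 − 9 = 1, and the invariant factors of ∂_1 are all 1, so H_0 = Z.
  H_1: rank ker ∂_1 − rank ∂_2 = (23 − 9) − 11 = 3, and the invariant factors of ∂_2 are all 1, so H_1 = Z^3.
  H_2: rank ker ∂_2 − rank ∂_3 = (13 − 11) − 2 = 0, and the invariant factors of ∂_3 are all 1, so H_2 = 0.
  H_3: rank ker ∂_3 − rank ∂_4 = (2 − 2) − 0 = 0, and there is no ∂_4, so H_3 = 0.

As a check, the Euler characteristic is 10 − 23 + 13 − 2 = -2, which agrees with 1 − 3 + 0 − 0 = -2.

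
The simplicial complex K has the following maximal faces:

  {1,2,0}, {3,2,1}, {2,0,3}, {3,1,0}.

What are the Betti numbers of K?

b_0 = 1, b_1 = 0, b_2 = 1.

Order the vertices as 0 < 1 < 2 < 3. Listing each simplex with vertices in this order, K has dimension 2 with simplices:

  0-simplices (4): [0], [1], [2], [3]
  1-simplices (6): [0,1], [0,2], [0,3], [1,2], [1,3], [2,3]
  2-simplices (4): [0,1,2], [0,1,3], [0,2,3], [1,2,3]

so the chain groups are C_0 ≅ Z^4, C_1 ≅ Z^6, C_2 ≅ Z^4.

∂_1: C_1 → C_0 sends each edge [p,q] (with p < q) to q − p.
The resulting 4×6 matrix has rank 3, and its Smith normal form has invariant factors (1,1,1).

The boundary map ∂_2: C_2 → C_1 acts by ∂[p,q,r] = [q,r] − [p,r] + [p,q]. For instance
  ∂[0,2,3] = [2,3] − [0,3] + [0,2],
  ∂[0,1,3] = [1,3] − [0,3] + [0,1].
The resulting 6×4 matrix has rank 3, and its Smith normal form has invariant factors (1,1,1).

Reading off H_k = ker ∂_k / im ∂_{k+1}:

  H_0: rank C_0 − rank ∂_1 = 4 − 3 = 1, and the invariant factors of ∂_1 are all 1, so H_0 = Z.
  H_1: rank ker ∂_1 − rank ∂_2 = (6 − 3) − 3 = 0, and the invariant factors of ∂_2 are all 1, so H_1 = 0.
  H_2: rank ker ∂_2 − rank ∂_3 = (4 − 3) − 0 = 1, and there is no ∂_3, so H_2 = Z.

As a check, the Euler characteristic is 4 − 6 + 4 = 2, which agrees with 1 − 0 + 1 = 2.
(K is a triangulation of the 2-sphere S^2.)

Hence the Betti numbers are b_0 = 1, b_1 = 0, b_2 = 1.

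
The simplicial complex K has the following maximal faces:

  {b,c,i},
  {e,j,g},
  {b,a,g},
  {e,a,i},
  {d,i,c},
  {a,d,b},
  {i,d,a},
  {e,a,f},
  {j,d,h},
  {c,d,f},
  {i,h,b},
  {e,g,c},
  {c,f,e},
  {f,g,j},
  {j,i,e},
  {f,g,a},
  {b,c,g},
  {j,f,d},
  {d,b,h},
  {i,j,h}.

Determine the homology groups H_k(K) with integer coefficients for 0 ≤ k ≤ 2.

We work with the vertex ordering a < b < c < d < e < f < g < h < i < j. The simplices of K, each written with vertices in increasing order, are:

  0-simplices (10): a, b, c, d, e, f, g, h, i, j
  1-simplices (30): ab, ad, ae, af, ag, ai, bc, bd, bg, bh, bi, cd, ce, cf, cg, ci, df, dh, di, dj, ef, eg, ei, ej, fg, fj, gj, hi, hj, ij
  2-simplices (20): abd, abg, adi, aef, aei, afg, bcg, bci, bdh, bhi, cdf, cdi, cef, ceg, dfj, dhj, egj, eij, fgj, hij

Hence C_0 ≅ Z^10, C_1 ≅ Z^30, C_2 ≅ Z^20.

The boundary map ∂_1: C_1 → C_0 sends each edge [p,q] (with p < q) to q − p. For instance
  ∂bi = i − b.
This gives a 10×30 integer matrix of rank 9; reducing to Smith normal form yields diagonal entries (1,1,1,1,1,1,1,1,1).

The boundary map ∂_2: C_2 → C_1 sends each 2-simplex [p,q,r] to [q,r] − [p,r] + [p,q]. For instance
  ∂fgj = gj − fj + fg,
  ∂eij = ij − ej + ei.
As a 30×20 matrix over Z this has rank 20, with invariant factors (1,1,1,1,1,1,1,1,1,1,1,1,1,1,1,1,1,1,1,2).

Now H_k = ker ∂_k / im ∂_{k+1}, so:

  H_0: rank C_0 − rank ∂_1 = 10 − 9 = 1, and the invariant factors of ∂_1 are all 1, so H_0 ≅ Z.
  H_1: rank ker ∂_1 − rank ∂_2 = (30 − 9) − 20 = 1, and ∂_2 has invariant factor 2 > 1, so H_1 ≅ Z ⊕ Z/2.
  H_2: rank ker ∂_2 − rank ∂_3 = (20 − 20) − 0 = 0, and there is no ∂_3, so H_2 ≅ 0.

As a check, the Euler characteristic is 10 − 30 + 20 = 0, which agrees with 1 − 1 + 0 = 0.

H_0 = Z,  H_1 = Z ⊕ Z/2,  H_2 = 0.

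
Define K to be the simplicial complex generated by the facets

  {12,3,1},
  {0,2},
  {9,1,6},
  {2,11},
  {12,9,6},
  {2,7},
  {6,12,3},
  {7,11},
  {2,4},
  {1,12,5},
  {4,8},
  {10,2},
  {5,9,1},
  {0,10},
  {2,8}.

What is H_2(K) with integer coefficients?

H_2 ≅ 0.

K has 13 vertices, 21 edges, 6 triangles.
rank ∂_2 = 6, rank ∂_3 = 0 ⇒ b_2 = 6 − 6 − 0 = 0. So H_2 = 0.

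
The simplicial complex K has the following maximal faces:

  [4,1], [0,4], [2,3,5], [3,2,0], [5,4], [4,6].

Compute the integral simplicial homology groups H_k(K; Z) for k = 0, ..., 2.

Order the vertices as 0 < 1 < 2 < 3 < 4 < 5 < 6. Listing each simplex with vertices in this order, K has dimension 2 with simplices:

  0-simplices (7): [0], [1], [2], [3], [4], [5], [6]
  1-simplices (9): [0,2], [0,3], [0,4], [1,4], [2,3], [2,5], [3,5], [4,5], [4,6]
  2-simplices (2): [0,2,3], [2,3,5]

so the chain groups are C_0 ≅ Z^7, C_1 ≅ Z^9, C_2 ≅ Z^2.

The boundary map ∂_1: C_1 → C_0 maps an edge to its endpoints' difference, ∂[p,q] = q − p. For instance
  ∂[0,2] = [2] − [0].
As a 7×9 matrix over Z this has rank 6, with invariant factors (1,1,1,1,1,1).

∂_2: C_2 → C_1 maps a triangle to the signed sum of its edges. For instance
  ∂[0,2,3] = [2,3] − [0,3] + [0,2],
  ∂[2,3,5] = [3,5] − [2,5] + [2,3].
The resulting 9×2 matrix has rank 2, and its Smith normal form has invariant factors (1,1).

Reading off H_k = ker ∂_k / im ∂_{k+1}:

  H_0: rank C_0 − rank ∂_1 = 7 − 6 = 1, and the invariant factors of ∂_1 are all 1, so H_0 = Z.
  H_1: rank ker ∂_1 − rank ∂_2 = (9 − 6) − 2 = 1, and the invariant factors of ∂_2 are all 1, so H_1 = Z.
  H_2: rank ker ∂_2 − rank ∂_3 = (2 − 2) − 0 = 0, and there is no ∂_3, so H_2 = 0.

As a check, the Euler characteristic is 7 − 9 + 2 = 0, which agrees with 1 − 1 + 0 = 0.

H_0 = Z,  H_1 = Z,  H_2 = 0.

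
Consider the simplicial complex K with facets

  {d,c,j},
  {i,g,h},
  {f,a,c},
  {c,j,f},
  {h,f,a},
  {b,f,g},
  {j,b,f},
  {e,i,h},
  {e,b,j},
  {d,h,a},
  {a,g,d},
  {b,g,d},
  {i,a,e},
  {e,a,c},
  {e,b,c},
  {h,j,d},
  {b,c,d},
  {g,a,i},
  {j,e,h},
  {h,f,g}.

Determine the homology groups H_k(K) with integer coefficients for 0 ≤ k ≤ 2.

H_0 ≅ Z,  H_1 ≅ Z × Z/2,  H_2 = 0.

Take the total order a < b < c < d < e < f < g < h < i < j on the vertex set. Then K (dimension 2) consists of the simplices:

  0-simplices (10): a, b, c, d, e, f, g, h, i, j
  1-simplices (30): ac, ad, ae, af, ag, ah, ai, bc, bd, be, bf, bg, bj, cd, ce, cf, cj, dg, dh, dj, eh, ei, ej, fg, fh, fj, gh, gi, hi, hj
  2-simplices (20): ace, acf, adg, adh, aei, afh, agi, bcd, bce, bdg, bej, bfg, bfj, cdj, cfj, dhj, ehi, ehj, fgh, ghi

Hence C_0 ≅ Z^10, C_1 ≅ Z^30, C_2 ≅ Z^20.

The boundary map ∂_1: C_1 → C_0 is given by ∂[p,q] = [q] − [p]. For instance
  ∂dj = j − d.
This gives a 10×30 integer matrix of rank 9; reducing to Smith normal form yields diagonal entries (1,1,1,1,1,1,1,1,1).

Boundary ∂_2: C_2 → C_1 sends each 2-simplex [p,q,r] to [q,r] − [p,r] + [p,q]. For instance
  ∂adh = dh − ah + ad,
  ∂ehj = hj − ej + eh.
The resulting 30×20 matrix has rank 20, and its Smith normal form has invariant factors (1,1,1,1,1,1,1,1,1,1,1,1,1,1,1,1,1,1,1,2).

Now H_k = ker ∂_k / im ∂_{k+1}, so:

  H_0: rank C_0 − rank ∂_1 = 10 − 9 = 1, and the invariant factors of ∂_1 are all 1, so H_0 = Z.
  H_1: rank ker ∂_1 − rank ∂_2 = (30 − 9) − 20 = 1, and ∂_2 has invariant factor 2 > 1, so H_1 = Z × Z/2.
  H_2: rank ker ∂_2 − rank ∂_3 = (20 − 20) − 0 = 0, and there is no ∂_3, so H_2 = 0.

(K is a triangulation of the Klein bottle.)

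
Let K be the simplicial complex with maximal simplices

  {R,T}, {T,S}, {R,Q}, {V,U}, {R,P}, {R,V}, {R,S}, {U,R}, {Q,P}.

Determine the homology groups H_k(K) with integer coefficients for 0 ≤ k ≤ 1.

H_0 ≅ Z,  H_1 ≅ Z^3.

Fix the vertex order P < Q < R < S < T < U < V and write every simplex with vertices in increasing order. Then dim K = 1 and the simplices of K are:

  0-simplices (7): P, Q, R, S, T, U, V
  1-simplices (9): PQ, PR, QR, RS, RT, RU, RV, ST, UV

giving chain groups C_0 ≅ Z^7, C_1 ≅ Z^9.

∂_1: C_1 → C_0 is given by ∂[p,q] = [q] − [p].
The resulting 7×9 matrix has rank 6, and its Smith normal form has invariant factors (1,1,1,1,1,1).

From H_k ≅ ker(∂_k) / im(∂_{k+1}) we obtain:

  H_0: rank C_0 − rank ∂_1 = 7 − 6 = 1, and the invariant factors of ∂_1 are all 1, so H_0 ≅ Z.
  H_1: rank ker ∂_1 − rank ∂_2 = (9 − 6) − 0 = 3, and there is no ∂_2, so H_1 ≅ Z^3.

As a check, the Euler characteristic is 7 − 9 = -2, which agrees with 1 − 3 = -2.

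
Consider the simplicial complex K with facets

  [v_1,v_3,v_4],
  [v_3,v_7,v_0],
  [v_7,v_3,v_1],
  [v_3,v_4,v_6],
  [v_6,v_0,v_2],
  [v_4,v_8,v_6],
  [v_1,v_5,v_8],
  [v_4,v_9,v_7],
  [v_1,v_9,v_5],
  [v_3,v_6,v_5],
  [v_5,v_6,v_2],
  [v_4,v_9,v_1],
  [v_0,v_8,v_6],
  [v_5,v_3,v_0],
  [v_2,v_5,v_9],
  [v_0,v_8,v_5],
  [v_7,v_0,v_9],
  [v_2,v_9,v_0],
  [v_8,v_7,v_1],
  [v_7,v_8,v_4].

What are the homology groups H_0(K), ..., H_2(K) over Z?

We work with the vertex ordering v_0 < v_1 < v_2 < v_3 < v_4 < v_5 < v_6 < v_7 < v_8 < v_9. The simplices of K, each written with vertices in increasing order, are:

  0-simplices (10): [v_0], [v_1], [v_2], [v_3], [v_4], [v_5], [v_6], [v_7], [v_8], [v_9]
  1-simplices (30): (30 of them)
  2-simplices (20): (20 of them)

giving chain groups C_0 ≅ Z^10, C_1 ≅ Z^30, C_2 ≅ Z^20.

The boundary map ∂_1: C_1 → C_0 is given by ∂[p,q] = [q] − [p].
The 10×30 boundary matrix has rank 9 and Smith normal form diag(1,1,1,1,1,1,1,1,1).

∂_2: C_2 → C_1 maps a triangle to the signed sum of its edges. For instance
  ∂[v_4,v_7,v_8] = [v_7,v_8] − [v_4,v_8] + [v_4,v_7],
  ∂[v_4,v_6,v_8] = [v_6,v_8] − [v_4,v_8] + [v_4,v_6].
This gives a 30×20 integer matrix of rank 20; reducing to Smith normal form yields diagonal entries (1,1,1,1,1,1,1,1,1,1,1,1,1,1,1,1,1,1,1,2).

Now H_k = ker ∂_k / im ∂_{k+1}, so:

  H_0: rank C_0 − rank ∂_1 = 10 − 9 = 1, and the invariant factors of ∂_1 are all 1, so H_0 = Z.
  H_1: rank ker ∂_1 − rank ∂_2 = (30 − 9) − 20 = 1, and ∂_2 has invariant factor 2 > 1, so H_1 = Z ⊕ Z/2Z.
  H_2: rank ker ∂_2 − rank ∂_3 = (20 − 20) − 0 = 0, and there is no ∂_3, so H_2 = 0.

H_0 = Z,  H_1 = Z ⊕ Z/2Z,  H_2 = 0.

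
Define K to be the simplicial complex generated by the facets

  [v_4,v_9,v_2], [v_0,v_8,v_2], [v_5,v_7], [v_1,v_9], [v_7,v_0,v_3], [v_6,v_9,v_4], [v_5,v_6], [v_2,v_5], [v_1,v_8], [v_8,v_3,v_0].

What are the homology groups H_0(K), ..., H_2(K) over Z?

Fix the vertex order v_0 < v_1 < v_2 < v_3 < v_4 < v_5 < v_6 < v_7 < v_8 < v_9 and write every simplex with vertices in increasing order. Then dim K = 2 and the simplices of K are:

  0-simplices (10): [v_0], [v_1], [v_2], [v_3], [v_4], [v_5], [v_6], [v_7], [v_8], [v_9]
  1-simplices (17): (17 of them)
  2-simplices (5): [v_0,v_2,v_8], [v_0,v_3,v_7], [v_0,v_3,v_8], [v_2,v_4,v_9], [v_4,v_6,v_9]

giving chain groups C_0 ≅ Z^10, C_1 ≅ Z^17, C_2 ≅ Z^5.

Boundary ∂_1: C_1 → C_0 sends each edge [p,q] (with p < q) to q − p.
The resulting 10×17 matrix has rank 9, and its Smith normal form has invariant factors (1,1,1,1,1,1,1,1,1).

∂_2: C_2 → C_1 sends each 2-simplex [p,q,r] to [q,r] − [p,r] + [p,q]. For instance
  ∂[v_0,v_3,v_8] = [v_3,v_8] − [v_0,v_8] + [v_0,v_3],
  ∂[v_0,v_3,v_7] = [v_3,v_7] − [v_0,v_7] + [v_0,v_3].
The resulting 17×5 matrix has rank 5, and its Smith normal form has invariant factors (1,1,1,1,1).

Computing H_k = (kernel of ∂_k) / (image of ∂_{k+1}):

  H_0: rank C_0 − rank ∂_1 = 10 − 9 = 1, and the invariant factors of ∂_1 are all 1, so H_0 = Z.
  H_1: rank ker ∂_1 − rank ∂_2 = (17 − 9) − 5 = 3, and the invariant factors of ∂_2 are all 1, so H_1 = Z^3.
  H_2: rank ker ∂_2 − rank ∂_3 = (5 − 5) − 0 = 0, and there is no ∂_3, so H_2 = 0.

As a check, the Euler characteristic is 10 − 17 + 5 = -2, which agrees with 1 − 3 + 0 = -2.

H_0 = Z,  H_1 = Z^3,  H_2 = 0.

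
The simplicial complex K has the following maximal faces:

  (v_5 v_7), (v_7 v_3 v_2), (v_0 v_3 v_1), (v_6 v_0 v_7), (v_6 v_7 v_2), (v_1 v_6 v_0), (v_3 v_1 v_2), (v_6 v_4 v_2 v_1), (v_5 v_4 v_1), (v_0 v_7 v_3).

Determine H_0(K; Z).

We work with the vertex ordering v_0 < v_1 < v_2 < v_3 < v_4 < v_5 < v_6 < v_7. The simplices of K, each written with vertices in increasing order, are:

  0-simplices (8): [v_0], [v_1], [v_2], [v_3], [v_4], [v_5], [v_6], [v_7]
  1-simplices (18): (18 of them)
  2-simplices (12): (12 of them)
  3-simplices (1): [v_1,v_2,v_4,v_6]

so the chain groups are C_0 ≅ Z^8, C_1 ≅ Z^18, C_2 ≅ Z^12, C_3 ≅ Z^1.

∂_1: C_1 → C_0 is given by ∂[p,q] = [q] − [p]. For instance
  ∂[v_0,v_3] = [v_3] − [v_0].
The 8×18 boundary matrix has rank 7 and Smith normal form diag(1,1,1,1,1,1,1).

The boundary map ∂_2: C_2 → C_1 acts by ∂[p,q,r] = [q,r] − [p,r] + [p,q]. For instance
  ∂[v_1,v_2,v_3] = [v_2,v_3] − [v_1,v_3] + [v_1,v_2],
  ∂[v_1,v_4,v_5] = [v_4,v_5] − [v_1,v_5] + [v_1,v_4].
The 18×12 boundary matrix has rank 10 and Smith normal form diag(1,1,1,1,1,1,1,1,1,1).

∂_3: C_3 → C_2 sends each 3-simplex σ to the alternating sum Σ_i (−1)^i (σ with its i-th vertex removed). For instance
  ∂[v_1,v_2,v_4,v_6] = [v_2,v_4,v_6] − [v_1,v_4,v_6] + [v_1,v_2,v_6] − [v_1,v_2,v_4].
This gives a 12×1 integer matrix of rank 1; reducing to Smith normal form yields diagonal entries (1).

Reading off H_k = ker ∂_k / im ∂_{k+1}:

  H_0: rank C_0 − rank ∂_1 = 8 − 7 = 1, and the invariant factors of ∂_1 are all 1, so H_0 = Z.

H_0 = Z.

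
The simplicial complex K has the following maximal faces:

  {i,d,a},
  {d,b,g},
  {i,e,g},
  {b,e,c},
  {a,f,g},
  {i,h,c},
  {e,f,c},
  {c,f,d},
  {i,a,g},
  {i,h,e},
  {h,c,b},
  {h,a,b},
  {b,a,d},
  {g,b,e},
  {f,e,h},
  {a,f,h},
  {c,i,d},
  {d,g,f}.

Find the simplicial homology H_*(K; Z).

H_0 ≅ Z,  H_1 ≅ Z ⊕ Z/2,  H_2 = 0.

Order the vertices as a < b < c < d < e < f < g < h < i. Listing each simplex with vertices in this order, K has dimension 2 with simplices:

  0-simplices (9): a, b, c, d, e, f, g, h, i
  1-simplices (27): ab, ad, af, ag, ah, ai, bc, bd, be, bg, bh, cd, ce, cf, ch, ci, df, dg, di, ef, eg, eh, ei, fg, fh, gi, hi
  2-simplices (18): abd, abh, adi, afg, afh, agi, bce, bch, bdg, beg, cdf, cdi, cef, chi, dfg, efh, egi, ehi

so the chain groups are C_0 ≅ Z^9, C_1 ≅ Z^27, C_2 ≅ Z^18.

Boundary ∂_1: C_1 → C_0 maps an edge to its endpoints' difference, ∂[p,q] = q − p. For instance
  ∂dg = g − d.
As a 9×27 matrix over Z this has rank 8, with invariant factors (1,1,1,1,1,1,1,1).

∂_2: C_2 → C_1 maps a triangle to the signed sum of its edges. For instance
  ∂bdg = dg − bg + bd,
  ∂afh = fh − ah + af.
As a 27×18 matrix over Z this has rank 18, with invariant factors (1,1,1,1,1,1,1,1,1,1,1,1,1,1,1,1,1,2).

Reading off H_k = ker ∂_k / im ∂_{k+1}:

  H_0: rank C_0 − rank ∂_1 = 9 − 8 = 1, and the invariant factors of ∂_1 are all 1, so H_0 = Z.
  H_1: rank ker ∂_1 − rank ∂_2 = (27 − 8) − 18 = 1, and ∂_2 has invariant factor 2 > 1, so H_1 = Z ⊕ Z/2.
  H_2: rank ker ∂_2 − rank ∂_3 = (18 − 18) − 0 = 0, and there is no ∂_3, so H_2 = 0.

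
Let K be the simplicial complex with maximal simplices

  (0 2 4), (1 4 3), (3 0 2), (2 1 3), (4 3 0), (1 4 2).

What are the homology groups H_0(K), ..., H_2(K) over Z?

K has 5 vertices, 9 edges, 6 triangles.
rank ∂_0 = 0, rank ∂_1 = 4 ⇒ b_0 = 5 − 0 − 4 = 1; all invariant factors of ∂_1 are 1 so no torsion. So H_0 = Z.
rank ∂_1 = 4, rank ∂_2 = 5 ⇒ b_1 = 9 − 4 − 5 = 0; all invariant factors of ∂_2 are 1 so no torsion. So H_1 = 0.
rank ∂_2 = 5, rank ∂_3 = 0 ⇒ b_2 = 6 − 5 − 0 = 1. So H_2 = Z.

H_0 = Z,  H_1 = 0,  H_2 = Z.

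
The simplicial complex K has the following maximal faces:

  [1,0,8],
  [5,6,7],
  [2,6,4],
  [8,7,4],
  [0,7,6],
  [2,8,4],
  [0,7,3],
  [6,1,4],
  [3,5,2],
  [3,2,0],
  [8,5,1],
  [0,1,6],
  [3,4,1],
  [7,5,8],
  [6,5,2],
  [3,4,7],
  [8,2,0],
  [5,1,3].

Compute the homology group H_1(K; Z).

Take the total order 0 < 1 < 2 < 3 < 4 < 5 < 6 < 7 < 8 on the vertex set. Then K (dimension 2) consists of the simplices:

  0-simplices (9): [0], [1], [2], [3], [4], [5], [6], [7], [8]
  1-simplices (27): (27 of them)
  2-simplices (18): [0,1,6], [0,1,8], [0,2,3], [0,2,8], [0,3,7], [0,6,7], [1,3,4], [1,3,5], [1,4,6], [1,5,8], [2,3,5], [2,4,6], [2,4,8], [2,5,6], [3,4,7], [4,7,8], [5,6,7], [5,7,8]

giving chain groups C_0 ≅ Z^9, C_1 ≅ Z^27, C_2 ≅ Z^18.

The boundary map ∂_1: C_1 → C_0 maps an edge to its endpoints' difference, ∂[p,q] = q − p. For instance
  ∂[4,6] = [6] − [4].
As a 9×27 matrix over Z this has rank 8, with invariant factors (1,1,1,1,1,1,1,1).

The boundary map ∂_2: C_2 → C_1 maps a triangle to the signed sum of its edges. For instance
  ∂[2,4,8] = [4,8] − [2,8] + [2,4],
  ∂[1,5,8] = [5,8] − [1,8] + [1,5].
The 27×18 boundary matrix has rank 17 and Smith normal form diag(1,1,1,1,1,1,1,1,1,1,1,1,1,1,1,1,1).

Now H_k = ker ∂_k / im ∂_{k+1}, so:

  H_1: rank ker ∂_1 − rank ∂_2 = (27 − 8) − 17 = 2, and the invariant factors of ∂_2 are all 1, so H_1 = Z^2.

(K is a triangulation of the torus T^2.)

H_1 = Z^2.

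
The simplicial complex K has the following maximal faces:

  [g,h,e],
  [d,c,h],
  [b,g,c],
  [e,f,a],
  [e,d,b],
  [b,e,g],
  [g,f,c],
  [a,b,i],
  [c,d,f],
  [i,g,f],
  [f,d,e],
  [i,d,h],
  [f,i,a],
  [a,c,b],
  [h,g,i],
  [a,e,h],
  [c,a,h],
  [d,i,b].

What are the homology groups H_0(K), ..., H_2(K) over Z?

Fix the vertex order a < b < c < d < e < f < g < h < i and write every simplex with vertices in increasing order. Then dim K = 2 and the simplices of K are:

  0-simplices (9): a, b, c, d, e, f, g, h, i
  1-simplices (27): ab, ac, ae, af, ah, ai, bc, bd, be, bg, bi, cd, cf, cg, ch, de, df, dh, di, ef, eg, eh, fg, fi, gh, gi, hi
  2-simplices (18): abc, abi, ach, aef, aeh, afi, bcg, bde, bdi, beg, cdf, cdh, cfg, def, dhi, egh, fgi, ghi

giving chain groups C_0 ≅ Z^9, C_1 ≅ Z^27, C_2 ≅ Z^18.

∂_1: C_1 → C_0 maps an edge to its endpoints' difference, ∂[p,q] = q − p. For instance
  ∂bi = i − b.
As a 9×27 matrix over Z this has rank 8, with invariant factors (1,1,1,1,1,1,1,1).

Boundary ∂_2: C_2 → C_1 acts by ∂[p,q,r] = [q,r] − [p,r] + [p,q]. For instance
  ∂afi = fi − ai + af,
  ∂aeh = eh − ah + ae.
As a 27×18 matrix over Z this has rank 17, with invariant factors (1,1,1,1,1,1,1,1,1,1,1,1,1,1,1,1,1).

Now H_k = ker ∂_k / im ∂_{k+1}, so:

  H_0: rank C_0 − rank ∂_1 = 9 − 8 = 1, and the invariant factors of ∂_1 are all 1, so H_0 = Z.
  H_1: rank ker ∂_1 − rank ∂_2 = (27 − 8) − 17 = 2, and the invariant factors of ∂_2 are all 1, so H_1 = Z^2.
  H_2: rank ker ∂_2 − rank ∂_3 = (18 − 17) − 0 = 1, and there is no ∂_3, so H_2 = Z.

(K is a triangulation of the torus T^2.)

H_0 = Z,  H_1 = Z^2,  H_2 = Z.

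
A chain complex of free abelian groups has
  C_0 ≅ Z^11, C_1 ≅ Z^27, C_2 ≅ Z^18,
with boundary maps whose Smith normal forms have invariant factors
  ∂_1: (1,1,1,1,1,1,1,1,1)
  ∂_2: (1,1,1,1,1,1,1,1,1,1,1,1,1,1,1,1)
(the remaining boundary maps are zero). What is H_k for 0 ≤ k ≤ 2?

H_0 ≅ Z^2,  H_1 ≅ Z^2,  H_2 ≅ Z^2.

H_0: b_0 = 11 − 0 − 9 = 2; torsion from ∂_1 factors > 1: none. So H_0 ≅ Z^2.
H_1: b_1 = 27 − 9 − 16 = 2; torsion from ∂_2 factors > 1: none. So H_1 ≅ Z^2.
H_2: b_2 = 18 − 16 − 0 = 2; torsion from ∂_3 factors > 1: none. So H_2 ≅ Z^2.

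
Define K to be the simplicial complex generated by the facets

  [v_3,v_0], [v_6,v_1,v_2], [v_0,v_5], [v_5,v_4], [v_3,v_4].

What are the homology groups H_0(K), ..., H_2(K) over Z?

We work with the vertex ordering v_0 < v_1 < v_2 < v_3 < v_4 < v_5 < v_6. The simplices of K, each written with vertices in increasing order, are:

  0-simplices (7): [v_0], [v_1], [v_2], [v_3], [v_4], [v_5], [v_6]
  1-simplices (7): [v_0,v_3], [v_0,v_5], [v_1,v_2], [v_1,v_6], [v_2,v_6], [v_3,v_4], [v_4,v_5]
  2-simplices (1): [v_1,v_2,v_6]

giving chain groups C_0 ≅ Z^7, C_1 ≅ Z^7, C_2 ≅ Z^1.

The boundary map ∂_1: C_1 → C_0 is given by ∂[p,q] = [q] − [p]. For instance
  ∂[v_0,v_3] = [v_3] − [v_0].
This gives a 7×7 integer matrix of rank 5; reducing to Smith normal form yields diagonal entries (1,1,1,1,1).

The boundary map ∂_2: C_2 → C_1 maps a triangle to the signed sum of its edges. For instance
  ∂[v_1,v_2,v_6] = [v_2,v_6] − [v_1,v_6] + [v_1,v_2].
The resulting 7×1 matrix has rank 1, and its Smith normal form has invariant factors (1).

Reading off H_k = ker ∂_k / im ∂_{k+1}:

  H_0: rank C_0 − rank ∂_1 = 7 − 5 = 2, and the invariant factors of ∂_1 are all 1, so H_0 = Z^2.
  H_1: rank ker ∂_1 − rank ∂_2 = (7 − 5) − 1 = 1, and the invariant factors of ∂_2 are all 1, so H_1 = Z.
  H_2: rank ker ∂_2 − rank ∂_3 = (1 − 1) − 0 = 0, and there is no ∂_3, so H_2 = 0.

H_0 ≅ Z^2,  H_1 ≅ Z,  H_2 = 0.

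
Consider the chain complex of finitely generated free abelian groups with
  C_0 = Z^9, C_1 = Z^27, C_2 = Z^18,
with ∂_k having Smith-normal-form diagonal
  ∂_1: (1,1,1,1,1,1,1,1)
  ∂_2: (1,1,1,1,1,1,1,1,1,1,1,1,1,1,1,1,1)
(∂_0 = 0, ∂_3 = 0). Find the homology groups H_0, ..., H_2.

H_0: b_0 = 9 − 0 − 8 = 1; torsion from ∂_1 factors > 1: none. So H_0 ≅ Z.
H_1: b_1 = 27 − 8 − 17 = 2; torsion from ∂_2 factors > 1: none. So H_1 ≅ Z^2.
H_2: b_2 = 18 − 17 − 0 = 1; torsion from ∂_3 factors > 1: none. So H_2 ≅ Z.

H_0 ≅ Z,  H_1 ≅ Z^2,  H_2 ≅ Z.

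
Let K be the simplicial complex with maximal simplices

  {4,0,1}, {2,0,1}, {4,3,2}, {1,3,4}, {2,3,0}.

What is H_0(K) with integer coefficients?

Take the total order 0 < 1 < 2 < 3 < 4 on the vertex set. Then K (dimension 2) consists of the simplices:

  0-simplices (5): [0], [1], [2], [3], [4]
  1-simplices (10): [0,1], [0,2], [0,3], [0,4], [1,2], [1,3], [1,4], [2,3], [2,4], [3,4]
  2-simplices (5): [0,1,2], [0,1,4], [0,2,3], [1,3,4], [2,3,4]

giving chain groups C_0 ≅ Z^5, C_1 ≅ Z^10, C_2 ≅ Z^5.

The boundary map ∂_1: C_1 → C_0 sends each edge [p,q] (with p < q) to q − p. For instance
  ∂[2,3] = [3] − [2].
As a 5×10 matrix over Z this has rank 4, with invariant factors (1,1,1,1).

Boundary ∂_2: C_2 → C_1 sends each 2-simplex [p,q,r] to [q,r] − [p,r] + [p,q]. For instance
  ∂[0,2,3] = [2,3] − [0,3] + [0,2],
  ∂[1,3,4] = [3,4] − [1,4] + [1,3].
The resulting 10×5 matrix has rank 5, and its Smith normal form has invariant factors (1,1,1,1,1).

Computing H_k = (kernel of ∂_k) / (image of ∂_{k+1}):

  H_0: rank C_0 − rank ∂_1 = 5 − 4 = 1, and the invariant factors of ∂_1 are all 1, so H_0 ≅ Z.

H_0 ≅ Z.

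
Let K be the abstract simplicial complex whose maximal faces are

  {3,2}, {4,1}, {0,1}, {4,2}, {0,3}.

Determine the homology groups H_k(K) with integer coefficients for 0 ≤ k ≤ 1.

Fix the vertex order 0 < 1 < 2 < 3 < 4 and write every simplex with vertices in increasing order. Then dim K = 1 and the simplices of K are:

  0-simplices (5): [0], [1], [2], [3], [4]
  1-simplices (5): [0,1], [0,3], [1,4], [2,3], [2,4]

Hence C_0 ≅ Z^5, C_1 ≅ Z^5.

∂_1: C_1 → C_0 is given by ∂[p,q] = [q] − [p].
The resulting 5×5 matrix has rank 4, and its Smith normal form has invariant factors (1,1,1,1).

Computing H_k = (kernel of ∂_k) / (image of ∂_{k+1}):

  H_0: rank C_0 − rank ∂_1 = 5 − 4 = 1, and the invariant factors of ∂_1 are all 1, so H_0 ≅ Z.
  H_1: rank ker ∂_1 − rank ∂_2 = (5 − 4) − 0 = 1, and there is no ∂_2, so H_1 ≅ Z.

H_0 ≅ Z,  H_1 ≅ Z.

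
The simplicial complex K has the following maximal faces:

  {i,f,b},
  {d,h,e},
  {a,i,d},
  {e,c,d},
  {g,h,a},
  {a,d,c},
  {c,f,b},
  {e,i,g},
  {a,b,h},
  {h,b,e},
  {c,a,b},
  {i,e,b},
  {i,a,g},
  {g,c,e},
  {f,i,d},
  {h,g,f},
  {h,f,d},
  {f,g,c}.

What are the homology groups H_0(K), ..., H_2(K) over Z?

H_0 ≅ Z,  H_1 ≅ Z^2,  H_2 ≅ Z.

K has 9 vertices, 27 edges, 18 triangles.
rank ∂_0 = 0, rank ∂_1 = 8 ⇒ b_0 = 9 − 0 − 8 = 1; all invariant factors of ∂_1 are 1 so no torsion. So H_0 = Z.
rank ∂_1 = 8, rank ∂_2 = 17 ⇒ b_1 = 27 − 8 − 17 = 2; all invariant factors of ∂_2 are 1 so no torsion. So H_1 = Z^2.
rank ∂_2 = 17, rank ∂_3 = 0 ⇒ b_2 = 18 − 17 − 0 = 1. So H_2 = Z.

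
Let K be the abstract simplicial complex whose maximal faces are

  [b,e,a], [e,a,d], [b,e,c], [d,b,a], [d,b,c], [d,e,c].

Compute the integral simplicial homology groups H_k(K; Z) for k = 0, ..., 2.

H_0 = Z,  H_1 = 0,  H_2 = Z.

Fix the vertex order a < b < c < d < e and write every simplex with vertices in increasing order. Then dim K = 2 and the simplices of K are:

  0-simplices (5): a, b, c, d, e
  1-simplices (9): ab, ad, ae, bc, bd, be, cd, ce, de
  2-simplices (6): abd, abe, ade, bcd, bce, cde

so the chain groups are C_0 ≅ Z^5, C_1 ≅ Z^9, C_2 ≅ Z^6.

∂_1: C_1 → C_0 sends each edge [p,q] (with p < q) to q − p. For instance
  ∂ce = e − c.
The 5×9 boundary matrix has rank 4 and Smith normal form diag(1,1,1,1).

Boundary ∂_2: C_2 → C_1 maps a triangle to the signed sum of its edges. For instance
  ∂bcd = cd − bd + bc,
  ∂abd = bd − ad + ab.
This gives a 9×6 integer matrix of rank 5; reducing to Smith normal form yields diagonal entries (1,1,1,1,1).

Reading off H_k = ker ∂_k / im ∂_{k+1}:

  H_0: rank C_0 − rank ∂_1 = 5 − 4 = 1, and the invariant factors of ∂_1 are all 1, so H_0 ≅ Z.
  H_1: rank ker ∂_1 − rank ∂_2 = (9 − 4) − 5 = 0, and the invariant factors of ∂_2 are all 1, so H_1 ≅ 0.
  H_2: rank ker ∂_2 − rank ∂_3 = (6 − 5) − 0 = 1, and there is no ∂_3, so H_2 ≅ Z.

(K is a triangulation of the 2-sphere S^2.)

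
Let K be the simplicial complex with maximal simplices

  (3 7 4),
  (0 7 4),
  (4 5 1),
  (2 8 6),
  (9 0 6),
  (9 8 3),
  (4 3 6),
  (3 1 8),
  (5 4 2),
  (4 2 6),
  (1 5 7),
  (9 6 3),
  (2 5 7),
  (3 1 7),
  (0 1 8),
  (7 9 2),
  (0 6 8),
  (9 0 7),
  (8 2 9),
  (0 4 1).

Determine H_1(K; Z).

We work with the vertex ordering 0 < 1 < 2 < 3 < 4 < 5 < 6 < 7 < 8 < 9. The simplices of K, each written with vertices in increasing order, are:

  0-simplices (10): [0], [1], [2], [3], [4], [5], [6], [7], [8], [9]
  1-simplices (30): (30 of them)
  2-simplices (20): (20 of them)

so the chain groups are C_0 ≅ Z^10, C_1 ≅ Z^30, C_2 ≅ Z^20.

∂_1: C_1 → C_0 maps an edge to its endpoints' difference, ∂[p,q] = q − p.
The resulting 10×30 matrix has rank 9, and its Smith normal form has invariant factors (1,1,1,1,1,1,1,1,1).

The boundary map ∂_2: C_2 → C_1 maps a triangle to the signed sum of its edges. For instance
  ∂[2,7,9] = [7,9] − [2,9] + [2,7],
  ∂[0,7,9] = [7,9] − [0,9] + [0,7].
The resulting 30×20 matrix has rank 20, and its Smith normal form has invariant factors (1,1,1,1,1,1,1,1,1,1,1,1,1,1,1,1,1,1,1,2).

Reading off H_k = ker ∂_k / im ∂_{k+1}:

  H_1: rank ker ∂_1 − rank ∂_2 = (30 − 9) − 20 = 1, and ∂_2 has invariant factor 2 > 1, so H_1 = Z ⊕ Z/2Z.

H_1 = Z ⊕ Z/2Z.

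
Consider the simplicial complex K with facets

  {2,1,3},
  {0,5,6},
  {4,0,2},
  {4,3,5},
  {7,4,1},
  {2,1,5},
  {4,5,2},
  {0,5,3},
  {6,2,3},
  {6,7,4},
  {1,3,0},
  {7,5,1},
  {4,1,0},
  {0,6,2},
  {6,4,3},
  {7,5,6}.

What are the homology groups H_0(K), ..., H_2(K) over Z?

H_0 ≅ Z,  H_1 ≅ Z^2,  H_2 ≅ Z.

Take the total order 0 < 1 < 2 < 3 < 4 < 5 < 6 < 7 on the vertex set. Then K (dimension 2) consists of the simplices:

  0-simplices (8): [0], [1], [2], [3], [4], [5], [6], [7]
  1-simplices (24): (24 of them)
  2-simplices (16): [0,1,3], [0,1,4], [0,2,4], [0,2,6], [0,3,5], [0,5,6], [1,2,3], [1,2,5], [1,4,7], [1,5,7], [2,3,6], [2,4,5], [3,4,5], [3,4,6], [4,6,7], [5,6,7]

so the chain groups are C_0 ≅ Z^8, C_1 ≅ Z^24, C_2 ≅ Z^16.

∂_1: C_1 → C_0 maps an edge to its endpoints' difference, ∂[p,q] = q − p. For instance
  ∂[0,2] = [2] − [0].
As a 8×24 matrix over Z this has rank 7, with invariant factors (1,1,1,1,1,1,1).

Boundary ∂_2: C_2 → C_1 acts by ∂[p,q,r] = [q,r] − [p,r] + [p,q]. For instance
  ∂[1,4,7] = [4,7] − [1,7] + [1,4],
  ∂[0,1,3] = [1,3] − [0,3] + [0,1].
This gives a 24×16 integer matrix of rank 15; reducing to Smith normal form yields diagonal entries (1,1,1,1,1,1,1,1,1,1,1,1,1,1,1).

Reading off H_k = ker ∂_k / im ∂_{k+1}:

  H_0: rank C_0 − rank ∂_1 = 8 − 7 = 1, and the invariant factors of ∂_1 are all 1, so H_0 = Z.
  H_1: rank ker ∂_1 − rank ∂_2 = (24 − 7) − 15 = 2, and the invariant factors of ∂_2 are all 1, so H_1 = Z^2.
  H_2: rank ker ∂_2 − rank ∂_3 = (16 − 15) − 0 = 1, and there is no ∂_3, so H_2 = Z.

(K is a triangulation of the torus T^2.)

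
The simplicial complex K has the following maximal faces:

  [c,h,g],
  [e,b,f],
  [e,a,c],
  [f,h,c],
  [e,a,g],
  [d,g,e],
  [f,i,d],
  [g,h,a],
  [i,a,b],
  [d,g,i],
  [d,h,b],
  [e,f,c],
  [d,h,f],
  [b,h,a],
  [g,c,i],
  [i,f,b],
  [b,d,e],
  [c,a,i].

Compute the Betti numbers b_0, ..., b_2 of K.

b_0 = 1, b_1 = 1, b_2 = 0.

We work with the vertex ordering a < b < c < d < e < f < g < h < i. The simplices of K, each written with vertices in increasing order, are:

  0-simplices (9): a, b, c, d, e, f, g, h, i
  1-simplices (27): ab, ac, ae, ag, ah, ai, bd, be, bf, bh, bi, ce, cf, cg, ch, ci, de, df, dg, dh, di, ef, eg, fh, fi, gh, gi
  2-simplices (18): abh, abi, ace, aci, aeg, agh, bde, bdh, bef, bfi, cef, cfh, cgh, cgi, deg, dfh, dfi, dgi

Hence C_0 ≅ Z^9, C_1 ≅ Z^27, C_2 ≅ Z^18.

The boundary map ∂_1: C_1 → C_0 sends each edge [p,q] (with p < q) to q − p.
This gives a 9×27 integer matrix of rank 8; reducing to Smith normal form yields diagonal entries (1,1,1,1,1,1,1,1).

Boundary ∂_2: C_2 → C_1 maps a triangle to the signed sum of its edges. For instance
  ∂bdh = dh − bh + bd,
  ∂agh = gh − ah + ag.
The 27×18 boundary matrix has rank 18 and Smith normal form diag(1,1,1,1,1,1,1,1,1,1,1,1,1,1,1,1,1,2).

Reading off H_k = ker ∂_k / im ∂_{k+1}:

  H_0: rank C_0 − rank ∂_1 = 9 − 8 = 1, and the invariant factors of ∂_1 are all 1, so H_0 = Z.
  H_1: rank ker ∂_1 − rank ∂_2 = (27 − 8) − 18 = 1, and ∂_2 has invariant factor 2 > 1, so H_1 = Z ⊕ Z/2.
  H_2: rank ker ∂_2 − rank ∂_3 = (18 − 18) − 0 = 0, and there is no ∂_3, so H_2 = 0.

As a check, the Euler characteristic is 9 − 27 + 18 = 0, which agrees with 1 − 1 + 0 = 0.

Hence the Betti numbers are b_0 = 1, b_1 = 1, b_2 = 0.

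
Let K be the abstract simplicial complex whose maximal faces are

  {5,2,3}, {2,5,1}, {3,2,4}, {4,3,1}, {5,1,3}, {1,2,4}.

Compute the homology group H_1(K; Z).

H_1 = 0.

Order the vertices as 1 < 2 < 3 < 4 < 5. Listing each simplex with vertices in this order, K has dimension 2 with simplices:

  0-simplices (5): [1], [2], [3], [4], [5]
  1-simplices (9): [1,2], [1,3], [1,4], [1,5], [2,3], [2,4], [2,5], [3,4], [3,5]
  2-simplices (6): [1,2,4], [1,2,5], [1,3,4], [1,3,5], [2,3,4], [2,3,5]

so the chain groups are C_0 ≅ Z^5, C_1 ≅ Z^9, C_2 ≅ Z^6.

∂_1: C_1 → C_0 sends each edge [p,q] (with p < q) to q − p.
This gives a 5×9 integer matrix of rank 4; reducing to Smith normal form yields diagonal entries (1,1,1,1).

∂_2: C_2 → C_1 maps a triangle to the signed sum of its edges. For instance
  ∂[1,3,4] = [3,4] − [1,4] + [1,3],
  ∂[2,3,4] = [3,4] − [2,4] + [2,3].
As a 9×6 matrix over Z this has rank 5, with invariant factors (1,1,1,1,1).

From H_k ≅ ker(∂_k) / im(∂_{k+1}) we obtain:

  H_1: rank ker ∂_1 − rank ∂_2 = (9 − 4) − 5 = 0, and the invariant factors of ∂_2 are all 1, so H_1 ≅ 0.

(K is a triangulation of the 2-sphere S^2.)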